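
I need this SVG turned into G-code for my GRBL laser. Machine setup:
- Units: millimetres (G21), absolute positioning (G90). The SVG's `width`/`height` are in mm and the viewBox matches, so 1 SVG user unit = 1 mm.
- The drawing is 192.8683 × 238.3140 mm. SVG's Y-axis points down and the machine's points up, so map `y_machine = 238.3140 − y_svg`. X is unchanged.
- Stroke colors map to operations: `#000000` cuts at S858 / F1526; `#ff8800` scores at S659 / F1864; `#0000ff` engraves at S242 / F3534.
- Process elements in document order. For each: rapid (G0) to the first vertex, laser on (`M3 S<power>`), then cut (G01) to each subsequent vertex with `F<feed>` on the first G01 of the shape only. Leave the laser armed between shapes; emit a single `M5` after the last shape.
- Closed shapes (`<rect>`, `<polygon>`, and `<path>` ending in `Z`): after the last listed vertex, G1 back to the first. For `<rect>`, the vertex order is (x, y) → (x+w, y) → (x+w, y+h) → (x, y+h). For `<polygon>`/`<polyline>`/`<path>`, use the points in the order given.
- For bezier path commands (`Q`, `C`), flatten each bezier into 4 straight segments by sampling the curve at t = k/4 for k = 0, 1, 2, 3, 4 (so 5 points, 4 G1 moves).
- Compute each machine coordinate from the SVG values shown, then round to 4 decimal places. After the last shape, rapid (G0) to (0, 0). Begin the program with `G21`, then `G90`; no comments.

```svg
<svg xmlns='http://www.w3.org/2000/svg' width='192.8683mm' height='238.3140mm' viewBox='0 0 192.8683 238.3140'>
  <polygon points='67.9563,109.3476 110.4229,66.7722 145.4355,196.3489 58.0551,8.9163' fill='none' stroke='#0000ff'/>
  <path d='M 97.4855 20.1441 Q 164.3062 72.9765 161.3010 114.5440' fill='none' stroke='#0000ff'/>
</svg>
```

G21
G90
G0 X67.9563 Y128.9664
M3 S242
G01 X110.4229 Y171.5418 F3534
G01 X145.4355 Y41.9651
G01 X58.0551 Y229.3977
G01 X67.9563 Y128.9664
G0 X97.4855 Y218.1699
M3 S242
G01 X126.5317 Y192.4578 F3534
G01 X146.8497 Y168.1537
G01 X158.4395 Y145.2578
G01 X161.3010 Y123.7700
M5
G0 X0.0000 Y0.0000

1 u = 1 mm; y_m = 238.3140 − y.

[1] `<polygon>` closed polygon, #0000ff→engrave S242 F3534: (67.9563,128.9664) → (110.4229,171.5418) → (145.4355,41.9651) → (58.0551,229.3977) → (67.9563,128.9664) (closed)

[2] `<path>` quadratic bezier, #0000ff→engrave S242 F3534: (97.4855,218.1699) → (126.5317,192.4578) → (146.8497,168.1537) → (158.4395,145.2578) → (161.3010,123.7700)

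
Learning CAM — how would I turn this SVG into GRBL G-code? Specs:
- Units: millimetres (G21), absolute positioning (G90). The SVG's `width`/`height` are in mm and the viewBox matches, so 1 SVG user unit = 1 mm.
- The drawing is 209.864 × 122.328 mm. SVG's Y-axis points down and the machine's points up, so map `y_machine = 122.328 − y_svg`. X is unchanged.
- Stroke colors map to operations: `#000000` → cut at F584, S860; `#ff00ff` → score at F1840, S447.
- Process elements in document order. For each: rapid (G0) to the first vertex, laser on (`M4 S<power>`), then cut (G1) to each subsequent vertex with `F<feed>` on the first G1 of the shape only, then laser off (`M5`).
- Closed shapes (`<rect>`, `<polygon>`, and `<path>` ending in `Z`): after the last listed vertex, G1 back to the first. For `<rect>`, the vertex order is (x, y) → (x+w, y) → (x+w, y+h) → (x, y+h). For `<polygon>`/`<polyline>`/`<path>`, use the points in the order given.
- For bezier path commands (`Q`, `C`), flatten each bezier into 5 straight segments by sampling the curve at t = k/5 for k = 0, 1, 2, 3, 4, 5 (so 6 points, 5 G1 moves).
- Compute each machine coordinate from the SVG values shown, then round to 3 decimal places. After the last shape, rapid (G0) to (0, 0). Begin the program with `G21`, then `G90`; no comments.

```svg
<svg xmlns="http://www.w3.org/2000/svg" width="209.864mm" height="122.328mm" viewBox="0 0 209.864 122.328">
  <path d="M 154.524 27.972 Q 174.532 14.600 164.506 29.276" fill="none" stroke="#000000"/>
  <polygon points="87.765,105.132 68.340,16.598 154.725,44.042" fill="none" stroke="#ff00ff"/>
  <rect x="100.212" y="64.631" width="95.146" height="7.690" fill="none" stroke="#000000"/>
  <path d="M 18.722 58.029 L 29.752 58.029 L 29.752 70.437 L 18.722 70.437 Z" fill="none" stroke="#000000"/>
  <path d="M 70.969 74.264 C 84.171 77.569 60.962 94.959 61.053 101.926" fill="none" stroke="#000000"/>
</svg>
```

viewBox `0 0 209.864 122.328` with mm width/height → 1 unit = 1 mm. Flip: y_m = 122.328 − y_svg.

**Shape 1** — `<path>` quadratic bezier, stroke `#000000` → cut (S860, F584). Control points (SVG): P0=(154.524,27.972), P1=(174.532,14.600), P2=(164.506,29.276); sampled at t=k/5. Machine vertices: (154.524,94.356) → (161.326,98.583) → (165.725,100.566) → (167.721,100.305) → (167.315,97.800) → (164.506,93.052). Open path.

**Shape 2** — `<polygon>` regular polygon, stroke `#ff00ff` → score (S447, F1840). Machine vertices: (87.765,17.196) → (68.340,105.730) → (154.725,78.286) → (87.765,17.196). Closed: final G1 returns to the first vertex.

**Shape 3** — `<rect>` rectangle, stroke `#000000` → cut (S860, F584). Machine vertices: (100.212,57.697) → (195.358,57.697) → (195.358,50.007) → (100.212,50.007) → (100.212,57.697). Closed: final G1 returns to the first vertex.

**Shape 4** — `<path>` rectangle, stroke `#000000` → cut (S860, F584). Machine vertices: (18.722,64.299) → (29.752,64.299) → (29.752,51.891) → (18.722,51.891) → (18.722,64.299). Closed: final G1 returns to the first vertex.

**Shape 5** — `<path>` cubic bezier, stroke `#000000` → cut (S860, F584). Control points (SVG): P0=(70.969,74.264), P1=(84.171,77.569), P2=(60.962,94.959), P3=(61.053,101.926); sampled at t=k/5. Machine vertices: (70.969,48.064) → (74.999,44.587) → (73.156,38.906) → (68.306,32.197) → (63.317,25.637) → (61.053,20.402). Open path.

G21
G90
G0 X154.524 Y94.356
M4 S860
G1 X161.326 Y98.583 F584
G1 X165.725 Y100.566
G1 X167.721 Y100.305
G1 X167.315 Y97.800
G1 X164.506 Y93.052
M5
G0 X87.765 Y17.196
M4 S447
G1 X68.340 Y105.730 F1840
G1 X154.725 Y78.286
G1 X87.765 Y17.196
M5
G0 X100.212 Y57.697
M4 S860
G1 X195.358 Y57.697 F584
G1 X195.358 Y50.007
G1 X100.212 Y50.007
G1 X100.212 Y57.697
M5
G0 X18.722 Y64.299
M4 S860
G1 X29.752 Y64.299 F584
G1 X29.752 Y51.891
G1 X18.722 Y51.891
G1 X18.722 Y64.299
M5
G0 X70.969 Y48.064
M4 S860
G1 X74.999 Y44.587 F584
G1 X73.156 Y38.906
G1 X68.306 Y32.197
G1 X63.317 Y25.637
G1 X61.053 Y20.402
M5
G0 X0.000 Y0.000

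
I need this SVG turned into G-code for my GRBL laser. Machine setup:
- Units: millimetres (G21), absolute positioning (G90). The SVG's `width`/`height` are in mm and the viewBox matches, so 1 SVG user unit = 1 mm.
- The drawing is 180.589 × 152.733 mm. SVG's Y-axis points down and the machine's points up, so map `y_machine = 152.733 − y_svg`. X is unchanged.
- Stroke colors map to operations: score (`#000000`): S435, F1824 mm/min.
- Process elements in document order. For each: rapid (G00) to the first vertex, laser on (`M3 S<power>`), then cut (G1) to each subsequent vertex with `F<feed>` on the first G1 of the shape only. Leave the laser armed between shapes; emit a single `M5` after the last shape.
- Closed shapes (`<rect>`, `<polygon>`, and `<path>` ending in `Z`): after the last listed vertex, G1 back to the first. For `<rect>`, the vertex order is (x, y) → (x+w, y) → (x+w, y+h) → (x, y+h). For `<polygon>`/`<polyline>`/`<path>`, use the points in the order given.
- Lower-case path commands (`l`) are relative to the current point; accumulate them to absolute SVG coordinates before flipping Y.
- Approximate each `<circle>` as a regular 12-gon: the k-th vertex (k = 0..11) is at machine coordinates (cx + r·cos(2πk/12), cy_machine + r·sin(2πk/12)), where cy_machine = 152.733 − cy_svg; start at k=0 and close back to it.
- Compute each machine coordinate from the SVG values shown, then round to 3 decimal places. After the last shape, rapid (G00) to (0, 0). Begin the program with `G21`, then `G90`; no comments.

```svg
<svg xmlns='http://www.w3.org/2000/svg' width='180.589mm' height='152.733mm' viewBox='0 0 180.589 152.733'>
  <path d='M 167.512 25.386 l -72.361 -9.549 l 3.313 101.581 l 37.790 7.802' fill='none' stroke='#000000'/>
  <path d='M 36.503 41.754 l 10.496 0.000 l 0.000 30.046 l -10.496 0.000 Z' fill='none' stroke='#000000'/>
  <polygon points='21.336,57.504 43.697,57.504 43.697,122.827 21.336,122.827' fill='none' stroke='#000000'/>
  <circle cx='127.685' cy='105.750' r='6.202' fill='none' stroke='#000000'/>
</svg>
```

Since the viewBox matches the mm dimensions, user units are millimetres directly. The only transform is the Y-flip y_m = 152.733 − y_svg.

Shape 1 is a open polyline drawn with `<path>`. Its stroke #000000 means score at S435, F1824. After flipping Y the toolpath is (167.512,127.347) → (95.151,136.896) → (98.464,35.315) → (136.254,27.513).

Shape 2 is a rectangle drawn with `<path>`. Its stroke #000000 means score at S435, F1824. After flipping Y the toolpath is (36.503,110.979) → (46.999,110.979) → (46.999,80.933) → (36.503,80.933) → (36.503,110.979), returning to the start.

Shape 3 is a rectangle drawn with `<polygon>`. Its stroke #000000 means score at S435, F1824. After flipping Y the toolpath is (21.336,95.229) → (43.697,95.229) → (43.697,29.906) → (21.336,29.906) → (21.336,95.229), returning to the start.

Shape 4 is a circle drawn with `<circle>`. Its stroke #000000 means score at S435, F1824. After flipping Y the toolpath is (133.887,46.983) → (133.056,50.084) → (130.786,52.354) → (127.685,53.185) → (124.584,52.354) → (122.314,50.084) → (121.483,46.983) → (122.314,43.882) → (124.584,41.612) → (127.685,40.781) → (130.786,41.612) → (133.056,43.882) → (133.887,46.983), returning to the start.

G21
G90
G00 X167.512 Y127.347
M3 S435
G1 X95.151 Y136.896 F1824
G1 X98.464 Y35.315
G1 X136.254 Y27.513
G00 X36.503 Y110.979
M3 S435
G1 X46.999 Y110.979 F1824
G1 X46.999 Y80.933
G1 X36.503 Y80.933
G1 X36.503 Y110.979
G00 X21.336 Y95.229
M3 S435
G1 X43.697 Y95.229 F1824
G1 X43.697 Y29.906
G1 X21.336 Y29.906
G1 X21.336 Y95.229
G00 X133.887 Y46.983
M3 S435
G1 X133.056 Y50.084 F1824
G1 X130.786 Y52.354
G1 X127.685 Y53.185
G1 X124.584 Y52.354
G1 X122.314 Y50.084
G1 X121.483 Y46.983
G1 X122.314 Y43.882
G1 X124.584 Y41.612
G1 X127.685 Y40.781
G1 X130.786 Y41.612
G1 X133.056 Y43.882
G1 X133.887 Y46.983
M5
G00 X0.000 Y0.000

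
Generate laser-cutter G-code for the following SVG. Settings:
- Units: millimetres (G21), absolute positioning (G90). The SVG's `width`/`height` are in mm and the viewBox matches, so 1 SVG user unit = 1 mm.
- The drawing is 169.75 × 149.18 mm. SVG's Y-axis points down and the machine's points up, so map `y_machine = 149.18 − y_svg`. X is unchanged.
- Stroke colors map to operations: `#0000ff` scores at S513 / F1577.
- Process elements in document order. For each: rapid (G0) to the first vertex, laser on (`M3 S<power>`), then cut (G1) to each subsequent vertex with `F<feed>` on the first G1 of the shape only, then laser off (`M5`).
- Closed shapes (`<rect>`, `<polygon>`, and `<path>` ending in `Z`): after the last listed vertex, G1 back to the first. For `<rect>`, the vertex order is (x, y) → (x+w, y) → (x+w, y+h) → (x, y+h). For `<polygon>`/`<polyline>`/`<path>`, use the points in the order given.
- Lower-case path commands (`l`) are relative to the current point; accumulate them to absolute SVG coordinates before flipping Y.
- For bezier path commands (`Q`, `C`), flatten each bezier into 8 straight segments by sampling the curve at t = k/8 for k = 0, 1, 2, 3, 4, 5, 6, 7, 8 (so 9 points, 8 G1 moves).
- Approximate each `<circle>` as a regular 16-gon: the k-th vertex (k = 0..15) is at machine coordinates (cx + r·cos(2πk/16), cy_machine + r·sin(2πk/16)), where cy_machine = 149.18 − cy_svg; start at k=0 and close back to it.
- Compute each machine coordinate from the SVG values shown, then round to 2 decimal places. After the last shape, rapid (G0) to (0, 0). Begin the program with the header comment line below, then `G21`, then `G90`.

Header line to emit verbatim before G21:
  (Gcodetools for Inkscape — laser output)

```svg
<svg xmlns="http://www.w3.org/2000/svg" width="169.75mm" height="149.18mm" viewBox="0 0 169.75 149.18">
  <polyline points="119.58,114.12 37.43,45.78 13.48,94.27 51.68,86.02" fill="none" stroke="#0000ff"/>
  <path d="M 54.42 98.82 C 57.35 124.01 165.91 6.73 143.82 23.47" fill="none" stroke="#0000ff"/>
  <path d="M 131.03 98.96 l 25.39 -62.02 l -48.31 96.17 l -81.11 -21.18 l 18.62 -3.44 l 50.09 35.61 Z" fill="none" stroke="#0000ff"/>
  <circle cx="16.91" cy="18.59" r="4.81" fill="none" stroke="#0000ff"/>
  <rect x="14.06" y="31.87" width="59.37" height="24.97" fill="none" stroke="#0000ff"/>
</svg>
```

(Gcodetools for Inkscape — laser output)
G21
G90
G0 X119.58 Y35.06
M3 S513
G1 X37.43 Y103.40 F1577
G1 X13.48 Y54.91
G1 X51.68 Y63.16
M5
G0 X54.42 Y50.36
M3 S513
G1 X60.01 Y47.05 F1577
G1 X72.73 Y53.86
G1 X89.82 Y67.55
G1 X108.50 Y84.87
G1 X126.01 Y102.58
G1 X139.58 Y117.46
G1 X146.44 Y126.25
G1 X143.82 Y125.71
M5
G0 X131.03 Y50.22
M3 S513
G1 X156.42 Y112.24 F1577
G1 X108.11 Y16.07
G1 X27.00 Y37.25
G1 X45.62 Y40.69
G1 X95.71 Y5.08
G1 X131.03 Y50.22
M5
G0 X21.72 Y130.59
M3 S513
G1 X21.35 Y132.43 F1577
G1 X20.31 Y133.99
G1 X18.75 Y135.03
G1 X16.91 Y135.40
G1 X15.07 Y135.03
G1 X13.51 Y133.99
G1 X12.47 Y132.43
G1 X12.10 Y130.59
G1 X12.47 Y128.75
G1 X13.51 Y127.19
G1 X15.07 Y126.15
G1 X16.91 Y125.78
G1 X18.75 Y126.15
G1 X20.31 Y127.19
G1 X21.35 Y128.75
G1 X21.72 Y130.59
M5
G0 X14.06 Y117.31
M3 S513
G1 X73.43 Y117.31 F1577
G1 X73.43 Y92.34
G1 X14.06 Y92.34
G1 X14.06 Y117.31
M5
G0 X0.00 Y0.00

Since the viewBox matches the mm dimensions, user units are millimetres directly. The only transform is the Y-flip y_m = 149.18 − y_svg.

Shape 1 is a open polyline drawn with `<polyline>`. Its stroke #0000ff means score at S513, F1577. After flipping Y the toolpath is (119.58,35.06) → (37.43,103.40) → (13.48,54.91) → (51.68,63.16).

Shape 2 is a cubic bezier drawn with `<path>`. Its stroke #0000ff means score at S513, F1577. After flipping Y the toolpath is (54.42,50.36) → (60.01,47.05) → (72.73,53.86) → (89.82,67.55) → (108.50,84.87) → (126.01,102.58) → (139.58,117.46) → (146.44,126.25) → (143.82,125.71).

Shape 3 is a closed polygon drawn with `<path>`. Its stroke #0000ff means score at S513, F1577. After flipping Y the toolpath is (131.03,50.22) → (156.42,112.24) → (108.11,16.07) → (27.00,37.25) → (45.62,40.69) → (95.71,5.08) → (131.03,50.22), returning to the start.

Shape 4 is a circle drawn with `<circle>`. Its stroke #0000ff means score at S513, F1577. After flipping Y the toolpath is (21.72,130.59) → (21.35,132.43) → (20.31,133.99) → (18.75,135.03) → (16.91,135.40) → (15.07,135.03) → (13.51,133.99) → (12.47,132.43) → (12.10,130.59) → (12.47,128.75) → (13.51,127.19) → (15.07,126.15) → (16.91,125.78) → (18.75,126.15) → (20.31,127.19) → (21.35,128.75) → (21.72,130.59), returning to the start.

Shape 5 is a rectangle drawn with `<rect>`. Its stroke #0000ff means score at S513, F1577. After flipping Y the toolpath is (14.06,117.31) → (73.43,117.31) → (73.43,92.34) → (14.06,92.34) → (14.06,117.31), returning to the start.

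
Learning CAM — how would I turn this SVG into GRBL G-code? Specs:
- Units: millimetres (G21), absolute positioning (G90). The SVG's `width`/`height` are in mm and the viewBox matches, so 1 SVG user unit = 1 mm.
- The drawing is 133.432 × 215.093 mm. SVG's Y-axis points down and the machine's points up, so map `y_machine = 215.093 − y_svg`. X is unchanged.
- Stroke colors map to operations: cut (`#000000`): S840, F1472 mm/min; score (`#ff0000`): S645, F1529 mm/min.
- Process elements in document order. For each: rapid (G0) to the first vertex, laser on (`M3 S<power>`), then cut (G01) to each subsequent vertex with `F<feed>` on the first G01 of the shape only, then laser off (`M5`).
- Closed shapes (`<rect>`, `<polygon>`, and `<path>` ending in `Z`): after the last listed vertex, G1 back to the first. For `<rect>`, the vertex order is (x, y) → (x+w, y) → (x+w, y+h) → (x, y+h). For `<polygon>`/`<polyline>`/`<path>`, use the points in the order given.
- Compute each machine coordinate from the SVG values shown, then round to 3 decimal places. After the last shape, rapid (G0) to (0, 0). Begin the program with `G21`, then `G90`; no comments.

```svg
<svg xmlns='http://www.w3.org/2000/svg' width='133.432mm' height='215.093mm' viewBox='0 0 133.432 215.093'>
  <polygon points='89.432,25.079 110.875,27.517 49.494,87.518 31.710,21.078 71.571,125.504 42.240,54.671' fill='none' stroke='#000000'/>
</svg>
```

1 u = 1 mm; y_m = 215.093 − y.

[1] `<polygon>` closed polygon, #000000→cut S840 F1472: (89.432,190.014) → (110.875,187.576) → (49.494,127.575) → (31.710,194.015) → (71.571,89.589) → (42.240,160.422) → (89.432,190.014) (closed)

G21
G90
G0 X89.432 Y190.014
M3 S840
G01 X110.875 Y187.576 F1472
G01 X49.494 Y127.575
G01 X31.710 Y194.015
G01 X71.571 Y89.589
G01 X42.240 Y160.422
G01 X89.432 Y190.014
M5
G0 X0.000 Y0.000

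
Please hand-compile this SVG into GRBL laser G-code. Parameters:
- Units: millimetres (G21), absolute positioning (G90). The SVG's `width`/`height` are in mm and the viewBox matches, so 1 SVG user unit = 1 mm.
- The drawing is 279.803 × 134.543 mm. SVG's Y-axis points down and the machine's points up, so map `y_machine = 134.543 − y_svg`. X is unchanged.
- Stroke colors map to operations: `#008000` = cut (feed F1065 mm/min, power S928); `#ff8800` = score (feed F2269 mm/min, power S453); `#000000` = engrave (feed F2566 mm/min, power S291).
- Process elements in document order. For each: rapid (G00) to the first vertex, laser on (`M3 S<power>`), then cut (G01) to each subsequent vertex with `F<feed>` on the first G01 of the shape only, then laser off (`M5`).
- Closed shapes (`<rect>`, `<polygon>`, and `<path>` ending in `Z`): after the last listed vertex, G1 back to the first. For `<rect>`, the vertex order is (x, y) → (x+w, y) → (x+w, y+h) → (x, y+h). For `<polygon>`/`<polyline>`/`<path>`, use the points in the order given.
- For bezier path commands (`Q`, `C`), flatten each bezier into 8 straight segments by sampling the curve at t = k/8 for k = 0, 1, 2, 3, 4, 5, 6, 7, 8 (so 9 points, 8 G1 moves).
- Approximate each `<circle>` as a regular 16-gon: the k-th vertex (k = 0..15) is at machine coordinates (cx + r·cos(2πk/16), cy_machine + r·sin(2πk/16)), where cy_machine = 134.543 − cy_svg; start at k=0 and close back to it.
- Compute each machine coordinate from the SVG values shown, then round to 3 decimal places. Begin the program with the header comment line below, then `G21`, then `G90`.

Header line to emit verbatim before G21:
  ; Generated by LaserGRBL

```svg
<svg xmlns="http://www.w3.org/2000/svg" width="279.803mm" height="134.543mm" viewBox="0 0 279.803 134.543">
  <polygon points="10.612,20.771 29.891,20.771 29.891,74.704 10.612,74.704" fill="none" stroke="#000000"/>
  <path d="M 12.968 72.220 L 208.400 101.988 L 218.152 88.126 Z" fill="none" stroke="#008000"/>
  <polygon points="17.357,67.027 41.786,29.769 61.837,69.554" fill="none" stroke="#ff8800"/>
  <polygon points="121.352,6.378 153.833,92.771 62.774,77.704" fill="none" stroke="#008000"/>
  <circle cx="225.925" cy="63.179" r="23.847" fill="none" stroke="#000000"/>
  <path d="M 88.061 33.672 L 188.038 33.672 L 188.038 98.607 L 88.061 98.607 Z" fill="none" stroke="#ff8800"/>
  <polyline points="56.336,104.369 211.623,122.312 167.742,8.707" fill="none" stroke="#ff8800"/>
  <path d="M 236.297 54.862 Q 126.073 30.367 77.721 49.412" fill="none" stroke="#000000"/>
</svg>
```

viewBox `0 0 279.803 134.543` with mm width/height → 1 unit = 1 mm. Flip: y_m = 134.543 − y_svg.

**Shape 1** — `<polygon>` rectangle, stroke `#000000` → engrave (S291, F2566). Machine vertices: (10.612,113.772) → (29.891,113.772) → (29.891,59.839) → (10.612,59.839) → (10.612,113.772). Closed: final G1 returns to the first vertex.

**Shape 2** — `<path>` closed polygon, stroke `#008000` → cut (S928, F1065). Machine vertices: (12.968,62.323) → (208.400,32.555) → (218.152,46.417) → (12.968,62.323). Closed: final G1 returns to the first vertex.

**Shape 3** — `<polygon>` regular polygon, stroke `#ff8800` → score (S453, F2269). Machine vertices: (17.357,67.516) → (41.786,104.774) → (61.837,64.989) → (17.357,67.516). Closed: final G1 returns to the first vertex.

**Shape 4** — `<polygon>` regular polygon, stroke `#008000` → cut (S928, F1065). Machine vertices: (121.352,128.165) → (153.833,41.772) → (62.774,56.839) → (121.352,128.165). Closed: final G1 returns to the first vertex.

**Shape 5** — `<circle>` circle, stroke `#000000` → engrave (S291, F2566). Machine vertices: (249.772,71.364) → (247.957,80.490) → (242.787,88.226) → (235.051,93.396) → (225.925,95.211) → (216.799,93.396) → (209.063,88.226) → (203.893,80.490) → (202.078,71.364) → (203.893,62.238) → (209.063,54.502) → (216.799,49.332) → (225.925,47.517) → (235.051,49.332) → (242.787,54.502) → (247.957,62.238) → (249.772,71.364). Closed: final G1 returns to the first vertex.

**Shape 6** — `<path>` rectangle, stroke `#ff8800` → score (S453, F2269). Machine vertices: (88.061,100.871) → (188.038,100.871) → (188.038,35.936) → (88.061,35.936) → (88.061,100.871). Closed: final G1 returns to the first vertex.

**Shape 7** — `<polyline>` open polyline, stroke `#ff8800` → score (S453, F2269). Machine vertices: (56.336,30.174) → (211.623,12.231) → (167.742,125.836). Open path.

**Shape 8** — `<path>` quadratic bezier, stroke `#000000` → engrave (S291, F2566). Control points (SVG): P0=(236.297,54.862), P1=(126.073,30.367), P2=(77.721,49.412); sampled at t=k/8. Machine vertices: (236.297,79.681) → (209.708,85.124) → (185.052,89.207) → (162.330,91.929) → (141.541,93.291) → (122.686,93.292) → (105.764,91.932) → (90.776,89.212) → (77.721,85.131). Open path.

; Generated by LaserGRBL
G21
G90
G00 X10.612 Y113.772
M3 S291
G01 X29.891 Y113.772 F2566
G01 X29.891 Y59.839
G01 X10.612 Y59.839
G01 X10.612 Y113.772
M5
G00 X12.968 Y62.323
M3 S928
G01 X208.400 Y32.555 F1065
G01 X218.152 Y46.417
G01 X12.968 Y62.323
M5
G00 X17.357 Y67.516
M3 S453
G01 X41.786 Y104.774 F2269
G01 X61.837 Y64.989
G01 X17.357 Y67.516
M5
G00 X121.352 Y128.165
M3 S928
G01 X153.833 Y41.772 F1065
G01 X62.774 Y56.839
G01 X121.352 Y128.165
M5
G00 X249.772 Y71.364
M3 S291
G01 X247.957 Y80.490 F2566
G01 X242.787 Y88.226
G01 X235.051 Y93.396
G01 X225.925 Y95.211
G01 X216.799 Y93.396
G01 X209.063 Y88.226
G01 X203.893 Y80.490
G01 X202.078 Y71.364
G01 X203.893 Y62.238
G01 X209.063 Y54.502
G01 X216.799 Y49.332
G01 X225.925 Y47.517
G01 X235.051 Y49.332
G01 X242.787 Y54.502
G01 X247.957 Y62.238
G01 X249.772 Y71.364
M5
G00 X88.061 Y100.871
M3 S453
G01 X188.038 Y100.871 F2269
G01 X188.038 Y35.936
G01 X88.061 Y35.936
G01 X88.061 Y100.871
M5
G00 X56.336 Y30.174
M3 S453
G01 X211.623 Y12.231 F2269
G01 X167.742 Y125.836
M5
G00 X236.297 Y79.681
M3 S291
G01 X209.708 Y85.124 F2566
G01 X185.052 Y89.207
G01 X162.330 Y91.929
G01 X141.541 Y93.291
G01 X122.686 Y93.292
G01 X105.764 Y91.932
G01 X90.776 Y89.212
G01 X77.721 Y85.131
M5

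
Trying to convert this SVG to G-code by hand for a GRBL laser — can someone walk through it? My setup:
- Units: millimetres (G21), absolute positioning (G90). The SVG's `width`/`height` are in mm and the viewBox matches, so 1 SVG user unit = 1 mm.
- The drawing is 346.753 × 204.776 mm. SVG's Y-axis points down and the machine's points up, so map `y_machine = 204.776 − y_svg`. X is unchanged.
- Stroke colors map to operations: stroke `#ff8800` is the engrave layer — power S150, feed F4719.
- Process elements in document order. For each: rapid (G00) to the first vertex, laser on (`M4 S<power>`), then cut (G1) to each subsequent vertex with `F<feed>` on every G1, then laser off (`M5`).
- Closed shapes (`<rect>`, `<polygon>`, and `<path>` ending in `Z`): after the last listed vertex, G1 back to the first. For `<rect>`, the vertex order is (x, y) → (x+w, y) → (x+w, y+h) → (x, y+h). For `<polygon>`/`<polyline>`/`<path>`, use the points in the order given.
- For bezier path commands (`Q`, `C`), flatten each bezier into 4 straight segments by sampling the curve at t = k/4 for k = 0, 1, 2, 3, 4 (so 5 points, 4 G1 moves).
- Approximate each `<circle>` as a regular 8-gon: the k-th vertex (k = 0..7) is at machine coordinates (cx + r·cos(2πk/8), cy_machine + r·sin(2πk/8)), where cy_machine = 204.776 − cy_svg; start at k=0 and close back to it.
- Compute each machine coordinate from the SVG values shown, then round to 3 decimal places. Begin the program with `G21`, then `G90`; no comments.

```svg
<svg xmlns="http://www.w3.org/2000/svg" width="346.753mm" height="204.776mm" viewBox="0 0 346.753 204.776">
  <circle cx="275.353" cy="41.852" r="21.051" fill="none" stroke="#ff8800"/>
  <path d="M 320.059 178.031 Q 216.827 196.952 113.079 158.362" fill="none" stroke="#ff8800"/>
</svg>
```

Since the viewBox matches the mm dimensions, user units are millimetres directly. The only transform is the Y-flip y_m = 204.776 − y_svg.

Shape 1 is a circle drawn with `<circle>`. Its stroke #ff8800 means engrave at S150, F4719. After flipping Y the toolpath is (296.404,162.924) → (290.238,177.809) → (275.353,183.975) → (260.468,177.809) → (254.302,162.924) → (260.468,148.039) → (275.353,141.873) → (290.238,148.039) → (296.404,162.924), returning to the start.

Shape 2 is a quadratic bezier drawn with `<path>`. Its stroke #ff8800 means engrave at S150, F4719. After flipping Y the toolpath is (320.059,26.745) → (268.411,20.879) → (216.698,22.202) → (164.921,30.713) → (113.079,46.414).

G21
G90
G00 X296.404 Y162.924
M4 S150
G1 X290.238 Y177.809 F4719
G1 X275.353 Y183.975 F4719
G1 X260.468 Y177.809 F4719
G1 X254.302 Y162.924 F4719
G1 X260.468 Y148.039 F4719
G1 X275.353 Y141.873 F4719
G1 X290.238 Y148.039 F4719
G1 X296.404 Y162.924 F4719
M5
G00 X320.059 Y26.745
M4 S150
G1 X268.411 Y20.879 F4719
G1 X216.698 Y22.202 F4719
G1 X164.921 Y30.713 F4719
G1 X113.079 Y46.414 F4719
M5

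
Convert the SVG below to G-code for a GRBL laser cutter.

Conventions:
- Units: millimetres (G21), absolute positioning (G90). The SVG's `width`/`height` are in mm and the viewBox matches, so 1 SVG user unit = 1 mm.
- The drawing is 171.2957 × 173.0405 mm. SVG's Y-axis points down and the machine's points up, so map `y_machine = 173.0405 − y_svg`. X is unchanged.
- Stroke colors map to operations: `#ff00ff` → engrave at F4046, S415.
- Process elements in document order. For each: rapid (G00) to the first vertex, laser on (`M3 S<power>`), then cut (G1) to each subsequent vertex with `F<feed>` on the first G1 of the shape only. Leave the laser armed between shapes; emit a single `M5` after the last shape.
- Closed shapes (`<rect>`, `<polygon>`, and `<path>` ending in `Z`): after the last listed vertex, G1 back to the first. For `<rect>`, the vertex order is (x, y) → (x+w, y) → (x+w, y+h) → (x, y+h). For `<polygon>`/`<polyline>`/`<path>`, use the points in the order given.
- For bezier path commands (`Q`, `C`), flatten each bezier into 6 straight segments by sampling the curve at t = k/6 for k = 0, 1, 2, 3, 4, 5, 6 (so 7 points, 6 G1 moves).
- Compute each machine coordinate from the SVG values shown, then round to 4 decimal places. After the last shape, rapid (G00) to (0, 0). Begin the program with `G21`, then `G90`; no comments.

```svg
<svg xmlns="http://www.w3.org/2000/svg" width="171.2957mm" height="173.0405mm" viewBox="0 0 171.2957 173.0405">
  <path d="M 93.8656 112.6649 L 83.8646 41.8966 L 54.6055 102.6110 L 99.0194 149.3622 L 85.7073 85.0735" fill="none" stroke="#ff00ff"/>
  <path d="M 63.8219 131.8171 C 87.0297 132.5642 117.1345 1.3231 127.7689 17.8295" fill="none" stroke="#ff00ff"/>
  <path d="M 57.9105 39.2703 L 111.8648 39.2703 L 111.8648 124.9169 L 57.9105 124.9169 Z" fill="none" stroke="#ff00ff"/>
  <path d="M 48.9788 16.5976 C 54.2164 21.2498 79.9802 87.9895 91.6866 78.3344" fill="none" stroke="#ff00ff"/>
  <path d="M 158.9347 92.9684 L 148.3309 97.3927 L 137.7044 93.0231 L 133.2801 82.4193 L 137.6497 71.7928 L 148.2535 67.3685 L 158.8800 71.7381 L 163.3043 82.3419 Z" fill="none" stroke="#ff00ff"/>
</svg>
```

G21
G90
G00 X93.8656 Y60.3756
M3 S415
G1 X83.8646 Y131.1439 F4046
G1 X54.6055 Y70.4295
G1 X99.0194 Y23.6783
G1 X85.7073 Y87.9670
G00 X63.8219 Y41.2234
M3 S415
G1 X75.8785 Y50.5538 F4046
G1 X88.3521 Y74.1118
G1 X100.5104 Y104.1269
G1 X111.6209 Y132.8288
G1 X120.9512 Y152.4470
G1 X127.7689 Y155.2110
G00 X57.9105 Y133.7702
M3 S415
G1 X111.8648 Y133.7702 F4046
G1 X111.8648 Y48.1236
G1 X57.9105 Y48.1236
G1 X57.9105 Y133.7702
G00 X48.9788 Y156.4429
M3 S415
G1 X53.1480 Y149.5840 F4046
G1 X59.7776 Y136.2238
G1 X67.9069 Y120.2093
G1 X76.5753 Y105.3870
G1 X84.8221 Y95.6037
G1 X91.6866 Y94.7061
G00 X158.9347 Y80.0721
M3 S415
G1 X148.3309 Y75.6478 F4046
G1 X137.7044 Y80.0174
G1 X133.2801 Y90.6212
G1 X137.6497 Y101.2477
G1 X148.2535 Y105.6720
G1 X158.8800 Y101.3024
G1 X163.3043 Y90.6986
G1 X158.9347 Y80.0721
M5
G00 X0.0000 Y0.0000

1 u = 1 mm; y_m = 173.0405 − y.

[1] `<path>` open polyline, #ff00ff→engrave S415 F4046: (93.8656,60.3756) → (83.8646,131.1439) → (54.6055,70.4295) → (99.0194,23.6783) → (85.7073,87.9670)

[2] `<path>` cubic bezier, #ff00ff→engrave S415 F4046: (63.8219,41.2234) → (75.8785,50.5538) → (88.3521,74.1118) → (100.5104,104.1269) → (111.6209,132.8288) → (120.9512,152.4470) → (127.7689,155.2110)

[3] `<path>` rectangle, #ff00ff→engrave S415 F4046: (57.9105,133.7702) → (111.8648,133.7702) → (111.8648,48.1236) → (57.9105,48.1236) → (57.9105,133.7702) (closed)

[4] `<path>` cubic bezier, #ff00ff→engrave S415 F4046: (48.9788,156.4429) → (53.1480,149.5840) → (59.7776,136.2238) → (67.9069,120.2093) → (76.5753,105.3870) → (84.8221,95.6037) → (91.6866,94.7061)

[5] `<path>` regular polygon, #ff00ff→engrave S415 F4046: (158.9347,80.0721) → (148.3309,75.6478) → (137.7044,80.0174) → (133.2801,90.6212) → (137.6497,101.2477) → (148.2535,105.6720) → (158.8800,101.3024) → (163.3043,90.6986) → (158.9347,80.0721) (closed)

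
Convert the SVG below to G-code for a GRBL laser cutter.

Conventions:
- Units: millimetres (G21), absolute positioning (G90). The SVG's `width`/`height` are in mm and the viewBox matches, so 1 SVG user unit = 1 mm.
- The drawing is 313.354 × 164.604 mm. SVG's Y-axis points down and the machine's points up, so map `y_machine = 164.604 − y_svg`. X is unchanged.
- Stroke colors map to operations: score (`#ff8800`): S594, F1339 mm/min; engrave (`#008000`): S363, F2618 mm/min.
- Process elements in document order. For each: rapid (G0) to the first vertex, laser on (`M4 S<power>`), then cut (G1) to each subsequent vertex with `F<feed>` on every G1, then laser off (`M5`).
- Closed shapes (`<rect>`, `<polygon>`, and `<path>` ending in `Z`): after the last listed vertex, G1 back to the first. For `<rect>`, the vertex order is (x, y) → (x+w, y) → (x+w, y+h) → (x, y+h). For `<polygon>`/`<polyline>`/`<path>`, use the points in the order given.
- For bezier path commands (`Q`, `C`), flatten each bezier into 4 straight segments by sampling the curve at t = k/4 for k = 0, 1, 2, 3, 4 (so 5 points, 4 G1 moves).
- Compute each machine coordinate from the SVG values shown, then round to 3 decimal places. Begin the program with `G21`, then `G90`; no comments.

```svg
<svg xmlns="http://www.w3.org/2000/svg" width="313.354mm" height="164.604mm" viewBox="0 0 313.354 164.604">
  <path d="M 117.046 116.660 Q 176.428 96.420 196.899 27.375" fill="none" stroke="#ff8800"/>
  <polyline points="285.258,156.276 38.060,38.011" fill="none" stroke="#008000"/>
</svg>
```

viewBox `0 0 313.354 164.604` with mm width/height → 1 unit = 1 mm. Flip: y_m = 164.604 − y_svg.

**Shape 1** — `<path>` quadratic bezier, stroke `#ff8800` → score (S594, F1339). Control points (SVG): P0=(117.046,116.660), P1=(176.428,96.420), P2=(196.899,27.375); sampled at t=k/4. Machine vertices: (117.046,47.944) → (144.305,61.114) → (166.700,80.385) → (184.232,105.757) → (196.899,137.229). Open path.

**Shape 2** — `<polyline>` line segment, stroke `#008000` → engrave (S363, F2618). Machine vertices: (285.258,8.328) → (38.060,126.593). Open path.

G21
G90
G0 X117.046 Y47.944
M4 S594
G1 X144.305 Y61.114 F1339
G1 X166.700 Y80.385 F1339
G1 X184.232 Y105.757 F1339
G1 X196.899 Y137.229 F1339
M5
G0 X285.258 Y8.328
M4 S363
G1 X38.060 Y126.593 F2618
M5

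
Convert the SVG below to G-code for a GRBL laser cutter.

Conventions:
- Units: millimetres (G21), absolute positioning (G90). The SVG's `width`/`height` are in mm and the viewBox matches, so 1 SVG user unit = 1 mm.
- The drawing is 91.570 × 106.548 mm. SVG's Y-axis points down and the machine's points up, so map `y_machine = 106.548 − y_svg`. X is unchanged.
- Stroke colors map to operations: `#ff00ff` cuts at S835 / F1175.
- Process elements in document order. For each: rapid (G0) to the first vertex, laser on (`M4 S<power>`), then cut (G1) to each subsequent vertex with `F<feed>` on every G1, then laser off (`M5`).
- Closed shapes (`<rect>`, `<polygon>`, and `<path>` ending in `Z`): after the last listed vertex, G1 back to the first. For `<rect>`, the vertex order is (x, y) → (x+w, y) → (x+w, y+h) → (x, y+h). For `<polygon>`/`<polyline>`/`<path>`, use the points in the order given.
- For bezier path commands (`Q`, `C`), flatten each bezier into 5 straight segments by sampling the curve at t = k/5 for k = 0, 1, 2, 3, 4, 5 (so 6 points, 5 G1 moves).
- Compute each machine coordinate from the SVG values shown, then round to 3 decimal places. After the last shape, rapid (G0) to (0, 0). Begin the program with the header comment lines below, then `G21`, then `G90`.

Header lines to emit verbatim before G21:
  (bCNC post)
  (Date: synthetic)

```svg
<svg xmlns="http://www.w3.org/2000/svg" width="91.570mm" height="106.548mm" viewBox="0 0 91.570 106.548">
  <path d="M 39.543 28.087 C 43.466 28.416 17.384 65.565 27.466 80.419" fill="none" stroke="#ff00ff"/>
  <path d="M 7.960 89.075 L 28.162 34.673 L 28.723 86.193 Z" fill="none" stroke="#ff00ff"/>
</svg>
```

viewBox `0 0 91.570 106.548` with mm width/height → 1 unit = 1 mm. Flip: y_m = 106.548 − y_svg.

**Shape 1** — `<path>` cubic bezier, stroke `#ff00ff` → cut (S835, F1175). Control points (SVG): P0=(39.543,28.087), P1=(43.466,28.416), P2=(17.384,65.565), P3=(27.466,80.419); sampled at t=k/5. Machine vertices: (39.543,78.461) → (38.826,74.318) → (34.083,64.176) → (28.492,50.872) → (25.227,37.244) → (27.466,26.129). Open path.

**Shape 2** — `<path>` closed polygon, stroke `#ff00ff` → cut (S835, F1175). Machine vertices: (7.960,17.473) → (28.162,71.875) → (28.723,20.355) → (7.960,17.473). Closed: final G1 returns to the first vertex.

(bCNC post)
(Date: synthetic)
G21
G90
G0 X39.543 Y78.461
M4 S835
G1 X38.826 Y74.318 F1175
G1 X34.083 Y64.176 F1175
G1 X28.492 Y50.872 F1175
G1 X25.227 Y37.244 F1175
G1 X27.466 Y26.129 F1175
M5
G0 X7.960 Y17.473
M4 S835
G1 X28.162 Y71.875 F1175
G1 X28.723 Y20.355 F1175
G1 X7.960 Y17.473 F1175
M5
G0 X0.000 Y0.000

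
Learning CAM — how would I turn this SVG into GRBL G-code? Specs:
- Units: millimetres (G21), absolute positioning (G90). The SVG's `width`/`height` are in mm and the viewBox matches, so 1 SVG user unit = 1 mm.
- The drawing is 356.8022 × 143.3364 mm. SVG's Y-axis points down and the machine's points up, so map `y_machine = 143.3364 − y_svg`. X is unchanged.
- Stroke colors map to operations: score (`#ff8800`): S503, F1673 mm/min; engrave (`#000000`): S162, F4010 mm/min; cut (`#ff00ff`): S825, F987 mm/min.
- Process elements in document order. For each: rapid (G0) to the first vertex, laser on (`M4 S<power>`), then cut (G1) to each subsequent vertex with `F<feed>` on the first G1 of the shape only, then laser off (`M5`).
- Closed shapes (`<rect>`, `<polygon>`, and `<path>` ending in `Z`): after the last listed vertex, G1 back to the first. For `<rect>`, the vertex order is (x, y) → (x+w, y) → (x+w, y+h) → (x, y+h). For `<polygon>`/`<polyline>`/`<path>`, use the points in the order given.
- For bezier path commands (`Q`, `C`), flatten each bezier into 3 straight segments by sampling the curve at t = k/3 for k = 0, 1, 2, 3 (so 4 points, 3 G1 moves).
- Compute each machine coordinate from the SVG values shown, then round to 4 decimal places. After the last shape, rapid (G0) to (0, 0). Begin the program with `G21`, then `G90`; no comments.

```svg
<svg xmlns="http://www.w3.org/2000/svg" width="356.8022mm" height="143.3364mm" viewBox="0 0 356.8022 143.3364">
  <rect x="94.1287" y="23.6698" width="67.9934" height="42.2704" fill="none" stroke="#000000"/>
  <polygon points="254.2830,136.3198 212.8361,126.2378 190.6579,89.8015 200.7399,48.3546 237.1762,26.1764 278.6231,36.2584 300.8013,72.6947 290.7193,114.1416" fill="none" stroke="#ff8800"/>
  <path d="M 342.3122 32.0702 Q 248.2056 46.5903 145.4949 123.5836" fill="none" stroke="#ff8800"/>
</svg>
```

Since the viewBox matches the mm dimensions, user units are millimetres directly. The only transform is the Y-flip y_m = 143.3364 − y_svg.

Shape 1 is a rectangle drawn with `<rect>`. Its stroke #000000 means engrave at S162, F4010. After flipping Y the toolpath is (94.1287,119.6666) → (162.1221,119.6666) → (162.1221,77.3962) → (94.1287,77.3962) → (94.1287,119.6666), returning to the start.

Shape 2 is a regular polygon drawn with `<polygon>`. Its stroke #ff8800 means score at S503, F1673. After flipping Y the toolpath is (254.2830,7.0166) → (212.8361,17.0986) → (190.6579,53.5349) → (200.7399,94.9818) → (237.1762,117.1600) → (278.6231,107.0780) → (300.8013,70.6417) → (290.7193,29.1948) → (254.2830,7.0166), returning to the start.

Shape 3 is a quadratic bezier drawn with `<path>`. Its stroke #ff8800 means score at S503, F1673. After flipping Y the toolpath is (342.3122,111.2662) → (278.6185,94.6447) → (213.0127,64.1402) → (145.4949,19.7528).

G21
G90
G0 X94.1287 Y119.6666
M4 S162
G1 X162.1221 Y119.6666 F4010
G1 X162.1221 Y77.3962
G1 X94.1287 Y77.3962
G1 X94.1287 Y119.6666
M5
G0 X254.2830 Y7.0166
M4 S503
G1 X212.8361 Y17.0986 F1673
G1 X190.6579 Y53.5349
G1 X200.7399 Y94.9818
G1 X237.1762 Y117.1600
G1 X278.6231 Y107.0780
G1 X300.8013 Y70.6417
G1 X290.7193 Y29.1948
G1 X254.2830 Y7.0166
M5
G0 X342.3122 Y111.2662
M4 S503
G1 X278.6185 Y94.6447 F1673
G1 X213.0127 Y64.1402
G1 X145.4949 Y19.7528
M5
G0 X0.0000 Y0.0000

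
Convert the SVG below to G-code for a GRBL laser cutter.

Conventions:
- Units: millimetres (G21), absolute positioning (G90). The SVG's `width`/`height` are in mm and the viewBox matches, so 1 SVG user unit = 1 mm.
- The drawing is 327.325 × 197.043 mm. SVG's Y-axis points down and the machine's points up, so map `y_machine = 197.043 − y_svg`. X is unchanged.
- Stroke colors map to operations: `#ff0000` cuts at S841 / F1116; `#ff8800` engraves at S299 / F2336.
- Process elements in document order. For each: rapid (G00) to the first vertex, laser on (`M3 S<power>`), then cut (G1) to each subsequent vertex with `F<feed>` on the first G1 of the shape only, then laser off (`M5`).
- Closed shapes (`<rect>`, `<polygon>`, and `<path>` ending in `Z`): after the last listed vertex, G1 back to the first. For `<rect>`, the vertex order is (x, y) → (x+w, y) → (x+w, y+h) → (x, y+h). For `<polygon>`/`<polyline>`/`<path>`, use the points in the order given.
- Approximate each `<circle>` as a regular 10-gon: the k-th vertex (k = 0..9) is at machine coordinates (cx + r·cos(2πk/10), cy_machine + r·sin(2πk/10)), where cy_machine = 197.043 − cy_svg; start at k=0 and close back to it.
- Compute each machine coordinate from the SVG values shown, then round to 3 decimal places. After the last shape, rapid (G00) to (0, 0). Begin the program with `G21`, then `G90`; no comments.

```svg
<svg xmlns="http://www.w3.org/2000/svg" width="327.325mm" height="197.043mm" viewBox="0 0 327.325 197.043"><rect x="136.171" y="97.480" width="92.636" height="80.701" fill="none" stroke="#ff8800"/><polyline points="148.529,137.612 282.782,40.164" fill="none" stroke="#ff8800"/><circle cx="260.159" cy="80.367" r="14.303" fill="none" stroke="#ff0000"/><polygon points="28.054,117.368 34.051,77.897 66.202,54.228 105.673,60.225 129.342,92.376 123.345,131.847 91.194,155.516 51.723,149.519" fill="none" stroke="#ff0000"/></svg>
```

G21
G90
G00 X136.171 Y99.563
M3 S299
G1 X228.807 Y99.563 F2336
G1 X228.807 Y18.862
G1 X136.171 Y18.862
G1 X136.171 Y99.563
M5
G00 X148.529 Y59.431
M3 S299
G1 X282.782 Y156.879 F2336
M5
G00 X274.462 Y116.676
M3 S841
G1 X271.730 Y125.083 F1116
G1 X264.579 Y130.279
G1 X255.739 Y130.279
G1 X248.588 Y125.083
G1 X245.856 Y116.676
G1 X248.588 Y108.269
G1 X255.739 Y103.073
G1 X264.579 Y103.073
G1 X271.730 Y108.269
G1 X274.462 Y116.676
M5
G00 X28.054 Y79.675
M3 S841
G1 X34.051 Y119.146 F1116
G1 X66.202 Y142.815
G1 X105.673 Y136.818
G1 X129.342 Y104.667
G1 X123.345 Y65.196
G1 X91.194 Y41.527
G1 X51.723 Y47.524
G1 X28.054 Y79.675
M5
G00 X0.000 Y0.000

Since the viewBox matches the mm dimensions, user units are millimetres directly. The only transform is the Y-flip y_m = 197.043 − y_svg.

Shape 1 is a rectangle drawn with `<rect>`. Its stroke #ff8800 means engrave at S299, F2336. After flipping Y the toolpath is (136.171,99.563) → (228.807,99.563) → (228.807,18.862) → (136.171,18.862) → (136.171,99.563), returning to the start.

Shape 2 is a line segment drawn with `<polyline>`. Its stroke #ff8800 means engrave at S299, F2336. After flipping Y the toolpath is (148.529,59.431) → (282.782,156.879).

Shape 3 is a circle drawn with `<circle>`. Its stroke #ff0000 means cut at S841, F1116. After flipping Y the toolpath is (274.462,116.676) → (271.730,125.083) → (264.579,130.279) → (255.739,130.279) → (248.588,125.083) → (245.856,116.676) → (248.588,108.269) → (255.739,103.073) → (264.579,103.073) → (271.730,108.269) → (274.462,116.676), returning to the start.

Shape 4 is a regular polygon drawn with `<polygon>`. Its stroke #ff0000 means cut at S841, F1116. After flipping Y the toolpath is (28.054,79.675) → (34.051,119.146) → (66.202,142.815) → (105.673,136.818) → (129.342,104.667) → (123.345,65.196) → (91.194,41.527) → (51.723,47.524) → (28.054,79.675), returning to the start.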